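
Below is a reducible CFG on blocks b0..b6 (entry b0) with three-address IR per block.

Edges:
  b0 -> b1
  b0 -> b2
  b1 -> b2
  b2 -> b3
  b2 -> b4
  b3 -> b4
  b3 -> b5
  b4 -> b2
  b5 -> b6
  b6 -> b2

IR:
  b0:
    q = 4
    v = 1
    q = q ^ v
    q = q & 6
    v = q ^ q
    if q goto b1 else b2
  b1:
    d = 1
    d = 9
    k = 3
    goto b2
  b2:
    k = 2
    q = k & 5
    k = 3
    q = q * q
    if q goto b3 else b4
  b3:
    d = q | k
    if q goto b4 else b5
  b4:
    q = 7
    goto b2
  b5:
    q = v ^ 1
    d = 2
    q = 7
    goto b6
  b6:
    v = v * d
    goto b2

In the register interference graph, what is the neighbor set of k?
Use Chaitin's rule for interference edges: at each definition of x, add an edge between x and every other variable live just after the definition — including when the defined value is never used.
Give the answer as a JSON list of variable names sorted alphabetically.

Answer: ["q", "v"]

Derivation:
Block summaries:
  b0: {q,v} / ∅
  b1: {d,k} / ∅
  b2: {k,q} / ∅
  b3: {d} / {k,q}
  b4: {q} / ∅
  b5: {d,q} / {v}
  b6: {v} / {d,v}

Liveness:
  live b0: ∅→{v}
  live b1: {v}→{v}
  live b2: {v}→{k,q,v}
  live b3: {k,q,v}→{v}
  live b4: {v}→{v}
  live b5: {v}→{d,v}
  live b6: {d,v}→{v}

Interference:
  d: {q,v}
  k: {q,v}
  q: {d,k,v}
  v: {d,k,q}

N(k) = ["q", "v"]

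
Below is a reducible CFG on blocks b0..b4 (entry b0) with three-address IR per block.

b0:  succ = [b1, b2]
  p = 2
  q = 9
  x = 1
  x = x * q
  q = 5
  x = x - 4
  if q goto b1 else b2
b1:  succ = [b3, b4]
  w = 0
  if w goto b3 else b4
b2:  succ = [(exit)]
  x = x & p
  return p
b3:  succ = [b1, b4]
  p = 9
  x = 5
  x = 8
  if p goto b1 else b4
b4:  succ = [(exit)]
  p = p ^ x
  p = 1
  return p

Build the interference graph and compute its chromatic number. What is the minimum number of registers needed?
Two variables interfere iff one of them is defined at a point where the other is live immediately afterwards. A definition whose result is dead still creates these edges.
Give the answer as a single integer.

def/use:
  b0 def {p,q,x} use ∅
  b1 def {w} use ∅
  b2 def {x} use {p,x}
  b3 def {p,x} use ∅
  b4 def {p} use {p,x}

Liveness:
  b0 li=∅ lo={p,x}
  b1 li={p,x} lo={p,x}
  b2 li={p,x} lo=∅
  b3 li=∅ lo={p,x}
  b4 li={p,x} lo=∅

Interference:
  p: {q,w,x}
  q: {p,x}
  w: {p,x}
  x: {p,q,w}

Registers:
  clique {p,q,x} ⇒ need ≥ 3
  3-colouring: r0={p}  r1={x}  r2={q,w}
  χ = 3

Answer: 3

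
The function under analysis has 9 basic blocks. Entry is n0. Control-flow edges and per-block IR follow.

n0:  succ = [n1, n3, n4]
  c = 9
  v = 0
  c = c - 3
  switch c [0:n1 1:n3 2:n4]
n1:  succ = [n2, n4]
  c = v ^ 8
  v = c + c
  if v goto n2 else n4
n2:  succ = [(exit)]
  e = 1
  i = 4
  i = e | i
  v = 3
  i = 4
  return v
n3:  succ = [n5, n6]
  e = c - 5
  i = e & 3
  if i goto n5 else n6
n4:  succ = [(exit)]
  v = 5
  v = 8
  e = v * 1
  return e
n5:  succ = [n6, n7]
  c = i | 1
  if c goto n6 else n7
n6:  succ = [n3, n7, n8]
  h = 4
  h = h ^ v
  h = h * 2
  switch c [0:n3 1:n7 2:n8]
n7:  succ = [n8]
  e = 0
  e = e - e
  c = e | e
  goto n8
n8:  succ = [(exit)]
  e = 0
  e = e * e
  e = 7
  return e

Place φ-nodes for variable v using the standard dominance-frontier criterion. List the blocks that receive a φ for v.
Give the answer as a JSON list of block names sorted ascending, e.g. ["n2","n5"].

idom tree: n1←n0 n2←n1 n3←n0 n4←n0 n5←n3 n6←n3 n7←n3 n8←n3
Dom∩ at merges:
  n3: preds {n0,n6}: {n0} ∩ {n0,n3,n6} = {n0}; idom=n0
  n4: preds {n0,n1}: {n0} ∩ {n0,n1} = {n0}; idom=n0
  n6: preds {n3,n5}: {n0,n3} ∩ {n0,n3,n5} = {n0,n3}; idom=n3
  n7: preds {n5,n6}: {n0,n3,n5} ∩ {n0,n3,n6} = {n0,n3}; idom=n3
  n8: preds {n6,n7}: {n0,n3,n6} ∩ {n0,n3,n7} = {n0,n3}; idom=n3

DF derivation:
  n3←n0: walk · to n0
  n3←n6: walk n6→n3 to n0
  n4←n0: walk · to n0
  n4←n1: walk n1 to n0
  n6←n3: walk · to n3
  n6←n5: walk n5 to n3
  n7←n5: walk n5 to n3
  n7←n6: walk n6 to n3
  n8←n6: walk n6 to n3
  n8←n7: walk n7 to n3
  n0 → ∅
  n1 → {n4}
  n2 → ∅
  n3 → {n3}
  n4 → ∅
  n5 → {n6,n7}
  n6 → {n3,n7,n8}
  n7 → {n8}
  n8 → ∅

φ for v: defs {n0,n1,n2,n4}
  DF⁺ = {n4}

Answer: ["n4"]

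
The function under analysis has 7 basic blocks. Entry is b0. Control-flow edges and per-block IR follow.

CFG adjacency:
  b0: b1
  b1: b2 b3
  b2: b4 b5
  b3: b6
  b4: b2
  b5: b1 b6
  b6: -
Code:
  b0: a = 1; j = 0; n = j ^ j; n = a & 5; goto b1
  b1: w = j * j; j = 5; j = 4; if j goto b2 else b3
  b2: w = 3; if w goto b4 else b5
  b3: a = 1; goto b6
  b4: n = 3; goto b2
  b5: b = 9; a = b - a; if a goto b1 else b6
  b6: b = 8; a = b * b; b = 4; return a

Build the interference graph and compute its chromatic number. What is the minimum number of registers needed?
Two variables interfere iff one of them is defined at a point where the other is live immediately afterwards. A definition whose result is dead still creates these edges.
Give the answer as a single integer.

Block summaries:
  b0: {a,j,n} / ∅
  b1: {j,w} / {j}
  b2: {w} / ∅
  b3: {a} / ∅
  b4: {n} / ∅
  b5: {a,b} / {a}
  b6: {a,b} / ∅

Backward fixpoint:
  b0 li=∅ lo={a,j}
  b1 li={a,j} lo={a,j}
  b2 li={a,j} lo={a,j}
  b3 li=∅ lo=∅
  b4 li={a,j} lo={a,j}
  b5 li={a,j} lo={a,j}
  b6 li=∅ lo=∅

Interference:
  a — {b,j,n,w}
  b — {a,j}
  j — {a,b,n,w}
  n — {a,j}
  w — {a,j}

Registers:
  lower bound: {a,b,j} mutually conflict ⇒ χ ≥ 3
  assign a→R0 b→R2 j→R1 n→R2 w→R2 — no edge inside a register ⇒ χ ≤ 3
  χ = 3

Answer: 3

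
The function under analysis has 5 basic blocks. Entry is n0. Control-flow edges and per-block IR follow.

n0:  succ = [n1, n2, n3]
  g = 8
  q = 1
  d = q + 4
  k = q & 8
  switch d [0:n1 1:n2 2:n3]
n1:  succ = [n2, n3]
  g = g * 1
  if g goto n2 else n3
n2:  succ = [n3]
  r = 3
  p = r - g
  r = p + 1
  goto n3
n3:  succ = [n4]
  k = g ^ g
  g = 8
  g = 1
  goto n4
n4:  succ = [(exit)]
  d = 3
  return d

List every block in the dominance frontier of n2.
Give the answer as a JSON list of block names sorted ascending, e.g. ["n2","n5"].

Answer: ["n3"]

Working:
idom tree: n1←n0 n2←n0 n3←n0 n4←n3
Dom∩ at merges:
  n2: preds {n0,n1}: {n0} ∩ {n0,n1} = {n0}; idom=n0
  n3: preds {n0,n1,n2}: {n0} ∩ {n0,n1} ∩ {n0,n2} = {n0}; idom=n0

DF derivation:
  join n2 pred n0: · stop@n0
  join n2 pred n1: n1 stop@n0
  join n3 pred n0: · stop@n0
  join n3 pred n1: n1 stop@n0
  join n3 pred n2: n2 stop@n0
  n0 → ∅
  n1 → {n2,n3}
  n2 → {n3}
  n3 → ∅
  n4 → ∅

DF(n2) = ["n3"]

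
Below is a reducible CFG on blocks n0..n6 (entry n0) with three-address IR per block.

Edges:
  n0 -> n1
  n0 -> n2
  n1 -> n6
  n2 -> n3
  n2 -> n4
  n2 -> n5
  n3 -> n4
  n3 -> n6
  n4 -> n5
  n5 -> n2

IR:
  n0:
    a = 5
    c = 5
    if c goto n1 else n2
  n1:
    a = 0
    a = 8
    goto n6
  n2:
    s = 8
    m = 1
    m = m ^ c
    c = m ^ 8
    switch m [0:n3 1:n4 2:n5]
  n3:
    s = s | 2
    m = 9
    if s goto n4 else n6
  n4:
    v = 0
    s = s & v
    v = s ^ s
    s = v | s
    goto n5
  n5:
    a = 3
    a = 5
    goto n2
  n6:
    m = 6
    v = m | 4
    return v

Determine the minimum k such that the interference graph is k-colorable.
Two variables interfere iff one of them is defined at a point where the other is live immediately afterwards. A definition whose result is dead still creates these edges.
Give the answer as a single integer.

Block summaries:
  n0: {a,c} / ∅
  n1: {a} / ∅
  n2: {c,m,s} / {c}
  n3: {m,s} / {s}
  n4: {s,v} / {s}
  n5: {a} / ∅
  n6: {m,v} / ∅

Live sets:
  n0 li=∅ lo={c}
  n1 li=∅ lo=∅
  n2 li={c} lo={c,s}
  n3 li={c,s} lo={c,s}
  n4 li={c,s} lo={c}
  n5 li={c} lo={c}
  n6 li=∅ lo=∅

Interference:
  a: {c}
  c: {a,m,s,v}
  m: {c,s}
  s: {c,m,v}
  v: {c,s}

Colouring:
  {c,m,s} pairwise interfere (3-clique) ⇒ χ ≥ 3
  3-colouring: c0={c}  c1={a,s}  c2={m,v}
  χ = 3

Answer: 3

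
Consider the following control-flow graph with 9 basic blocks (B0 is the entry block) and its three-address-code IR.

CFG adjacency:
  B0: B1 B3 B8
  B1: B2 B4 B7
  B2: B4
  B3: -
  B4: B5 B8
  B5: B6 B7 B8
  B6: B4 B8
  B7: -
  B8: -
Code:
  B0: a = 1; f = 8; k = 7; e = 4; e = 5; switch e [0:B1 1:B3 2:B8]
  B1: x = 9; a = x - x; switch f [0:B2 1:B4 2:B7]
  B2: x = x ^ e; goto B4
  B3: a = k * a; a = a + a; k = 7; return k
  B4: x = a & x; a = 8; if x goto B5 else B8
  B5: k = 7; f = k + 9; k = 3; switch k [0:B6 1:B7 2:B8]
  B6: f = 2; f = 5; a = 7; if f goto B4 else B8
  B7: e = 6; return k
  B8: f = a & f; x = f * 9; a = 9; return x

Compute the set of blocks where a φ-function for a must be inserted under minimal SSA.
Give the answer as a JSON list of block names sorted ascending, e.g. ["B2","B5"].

Answer: ["B4", "B7", "B8"]

Analysis:
idom tree: B1←B0 B2←B1 B3←B0 B4←B1 B5←B4 B6←B5 B7←B1 B8←B0
Dom∩ at merges:
  B4: preds {B1,B2,B6}: {B0,B1} ∩ {B0,B1,B2} ∩ {B0,B1,B4,B5,B6} = {B0,B1}; idom=B1
  B7: preds {B1,B5}: {B0,B1} ∩ {B0,B1,B4,B5} = {B0,B1}; idom=B1
  B8: preds {B0,B4,B5,B6}: {B0} ∩ {B0,B1,B4} ∩ {B0,B1,B4,B5} ∩ {B0,B1,B4,B5,B6} = {B0}; idom=B0

DF walk-up:
  join B4 pred B1: · stop@B1
  join B4 pred B2: B2 stop@B1
  join B4 pred B6: B6→B5→B4 stop@B1
  join B7 pred B1: · stop@B1
  join B7 pred B5: B5→B4 stop@B1
  join B8 pred B0: · stop@B0
  join B8 pred B4: B4→B1 stop@B0
  join B8 pred B5: B5→B4→B1 stop@B0
  join B8 pred B6: B6→B5→B4→B1 stop@B0
  DF(B0)=∅
  DF(B1)={B8}
  DF(B2)={B4}
  DF(B3)=∅
  DF(B4)={B4,B7,B8}
  DF(B5)={B4,B7,B8}
  DF(B6)={B4,B8}
  DF(B7)=∅
  DF(B8)=∅

φ for a: defs {B0,B1,B3,B4,B6,B8}
  DF⁺ = {B4,B7,B8}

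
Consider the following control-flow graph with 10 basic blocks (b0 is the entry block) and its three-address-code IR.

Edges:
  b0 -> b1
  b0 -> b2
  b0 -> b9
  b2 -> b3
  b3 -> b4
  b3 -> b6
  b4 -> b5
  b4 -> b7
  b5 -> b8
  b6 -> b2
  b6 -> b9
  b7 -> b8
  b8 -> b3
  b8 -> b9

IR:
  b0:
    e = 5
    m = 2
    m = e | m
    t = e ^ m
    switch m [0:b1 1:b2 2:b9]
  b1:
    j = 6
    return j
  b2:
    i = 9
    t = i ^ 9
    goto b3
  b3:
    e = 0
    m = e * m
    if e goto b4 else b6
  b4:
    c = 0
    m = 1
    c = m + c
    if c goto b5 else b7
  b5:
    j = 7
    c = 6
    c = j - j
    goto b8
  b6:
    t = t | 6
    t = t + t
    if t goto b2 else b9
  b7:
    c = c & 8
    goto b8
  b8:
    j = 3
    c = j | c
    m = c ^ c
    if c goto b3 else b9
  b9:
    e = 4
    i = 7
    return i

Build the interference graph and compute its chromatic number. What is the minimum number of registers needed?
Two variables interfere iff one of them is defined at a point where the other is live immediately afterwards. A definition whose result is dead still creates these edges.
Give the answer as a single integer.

Answer: 3

Working:
def/use:
  b0 def {e,m,t} use ∅
  b1 def {j} use ∅
  b2 def {i,t} use ∅
  b3 def {e,m} use {m}
  b4 def {c,m} use ∅
  b5 def {c,j} use ∅
  b6 def {t} use {t}
  b7 def {c} use {c}
  b8 def {c,j,m} use {c}
  b9 def {e,i} use ∅

Backward fixpoint:
  b0 li=∅ lo={m}
  b1 li=∅ lo=∅
  b2 li={m} lo={m,t}
  b3 li={m,t} lo={m,t}
  b4 li={t} lo={c,t}
  b5 li={t} lo={c,t}
  b6 li={m,t} lo={m}
  b7 li={c,t} lo={c,t}
  b8 li={c,t} lo={m,t}
  b9 li=∅ lo=∅

Interfere edges:
  c↔{j,m,t}
  e↔{m,t}
  i↔{m}
  j↔{c,t}
  m↔{c,e,i,t}
  t↔{c,e,j,m}

Chromatic number:
  {c,j,t} pairwise interfere (3-clique) ⇒ χ ≥ 3
  3-colouring: c0={j,m}  c1={i,t}  c2={c,e}
  χ = 3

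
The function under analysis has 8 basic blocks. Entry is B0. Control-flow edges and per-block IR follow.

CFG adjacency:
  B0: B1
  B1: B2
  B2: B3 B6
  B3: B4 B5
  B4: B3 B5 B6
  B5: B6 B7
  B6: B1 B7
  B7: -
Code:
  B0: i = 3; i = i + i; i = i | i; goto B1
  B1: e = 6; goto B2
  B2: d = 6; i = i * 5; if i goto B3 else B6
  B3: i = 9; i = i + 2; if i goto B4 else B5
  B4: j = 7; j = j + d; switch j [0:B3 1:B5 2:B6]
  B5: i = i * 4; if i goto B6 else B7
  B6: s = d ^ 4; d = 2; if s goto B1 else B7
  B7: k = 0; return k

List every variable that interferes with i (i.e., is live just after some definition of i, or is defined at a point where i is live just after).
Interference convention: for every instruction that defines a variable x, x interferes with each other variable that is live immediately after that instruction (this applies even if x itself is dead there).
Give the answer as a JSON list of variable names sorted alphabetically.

Block summaries:
  B0: {i} / ∅
  B1: {e} / ∅
  B2: {d,i} / {i}
  B3: {i} / ∅
  B4: {j} / {d}
  B5: {i} / {i}
  B6: {d,s} / {d}
  B7: {k} / ∅

Live sets:
  B0: in=∅ out={i}
  B1: in={i} out={i}
  B2: in={i} out={d,i}
  B3: in={d} out={d,i}
  B4: in={d,i} out={d,i}
  B5: in={d,i} out={d,i}
  B6: in={d,i} out={i}
  B7: in=∅ out=∅

Interfere edges:
  d↔{i,j,s}
  e↔{i}
  i↔{d,e,j,s}
  j↔{d,i}
  k↔∅
  s↔{d,i}

N(i) = ["d", "e", "j", "s"]

Answer: ["d", "e", "j", "s"]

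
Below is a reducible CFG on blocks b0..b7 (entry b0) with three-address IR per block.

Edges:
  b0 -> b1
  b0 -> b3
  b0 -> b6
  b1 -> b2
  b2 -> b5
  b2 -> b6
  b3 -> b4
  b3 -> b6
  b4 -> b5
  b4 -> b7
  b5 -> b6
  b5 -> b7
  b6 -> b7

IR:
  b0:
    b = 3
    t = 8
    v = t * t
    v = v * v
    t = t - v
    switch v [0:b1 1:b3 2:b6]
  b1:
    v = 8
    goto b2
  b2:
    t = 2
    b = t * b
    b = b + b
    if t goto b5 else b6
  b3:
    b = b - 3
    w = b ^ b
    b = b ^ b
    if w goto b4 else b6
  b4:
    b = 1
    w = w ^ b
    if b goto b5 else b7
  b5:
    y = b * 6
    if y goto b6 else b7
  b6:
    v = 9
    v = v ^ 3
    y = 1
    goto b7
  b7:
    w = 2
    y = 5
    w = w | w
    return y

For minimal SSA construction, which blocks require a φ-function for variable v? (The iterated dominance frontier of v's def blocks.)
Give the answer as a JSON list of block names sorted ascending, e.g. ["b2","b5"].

idom tree: b1←b0 b2←b1 b3←b0 b4←b3 b5←b0 b6←b0 b7←b0
Dom∩ at merges:
  b5: preds {b2,b4}: {b0,b1,b2} ∩ {b0,b3,b4} = {b0}; idom=b0
  b6: preds {b0,b2,b3,b5}: {b0} ∩ {b0,b1,b2} ∩ {b0,b3} ∩ {b0,b5} = {b0}; idom=b0
  b7: preds {b4,b5,b6}: {b0,b3,b4} ∩ {b0,b5} ∩ {b0,b6} = {b0}; idom=b0

Frontier:
  join b5 pred b2: b2→b1 stop@b0
  join b5 pred b4: b4→b3 stop@b0
  join b6 pred b0: · stop@b0
  join b6 pred b2: b2→b1 stop@b0
  join b6 pred b3: b3 stop@b0
  join b6 pred b5: b5 stop@b0
  join b7 pred b4: b4→b3 stop@b0
  join b7 pred b5: b5 stop@b0
  join b7 pred b6: b6 stop@b0
  b0 → ∅
  b1 → {b5,b6}
  b2 → {b5,b6}
  b3 → {b5,b6,b7}
  b4 → {b5,b7}
  b5 → {b6,b7}
  b6 → {b7}
  b7 → ∅

φ for v: defs {b0,b1,b6}
  DF⁺ = {b5,b6,b7}

Answer: ["b5", "b6", "b7"]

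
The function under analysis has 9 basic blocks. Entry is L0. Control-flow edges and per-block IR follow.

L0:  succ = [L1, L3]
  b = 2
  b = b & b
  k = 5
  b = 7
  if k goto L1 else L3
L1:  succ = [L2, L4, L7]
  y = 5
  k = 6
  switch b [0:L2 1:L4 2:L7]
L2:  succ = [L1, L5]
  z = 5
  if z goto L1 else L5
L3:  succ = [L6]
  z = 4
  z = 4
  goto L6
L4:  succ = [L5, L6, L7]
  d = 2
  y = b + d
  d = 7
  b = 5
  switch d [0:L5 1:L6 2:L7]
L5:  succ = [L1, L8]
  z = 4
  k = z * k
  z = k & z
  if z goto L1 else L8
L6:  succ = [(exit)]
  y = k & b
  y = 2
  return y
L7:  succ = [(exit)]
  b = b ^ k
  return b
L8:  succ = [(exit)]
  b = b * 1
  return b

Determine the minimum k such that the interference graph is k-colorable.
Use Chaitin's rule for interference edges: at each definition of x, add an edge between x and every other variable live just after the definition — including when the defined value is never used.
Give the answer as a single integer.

Per-block:
  L0: {b,k} / ∅
  L1: {k,y} / {b}
  L2: {z} / ∅
  L3: {z} / ∅
  L4: {b,d,y} / {b}
  L5: {k,z} / {k}
  L6: {y} / {b,k}
  L7: {b} / {b,k}
  L8: {b} / {b}

Liveness:
  L0: in=∅ out={b,k}
  L1: in={b} out={b,k}
  L2: in={b,k} out={b,k}
  L3: in={b,k} out={b,k}
  L4: in={b,k} out={b,k}
  L5: in={b,k} out={b}
  L6: in={b,k} out=∅
  L7: in={b,k} out=∅
  L8: in={b} out=∅

Interfere edges:
  b — {d,k,y,z}
  d — {b,k}
  k — {b,d,y,z}
  y — {b,k}
  z — {b,k}

Registers:
  {b,d,k} pairwise interfere (3-clique) ⇒ χ ≥ 3
  3-colouring: r0={b}  r1={k}  r2={d,y,z}
  χ = 3

Answer: 3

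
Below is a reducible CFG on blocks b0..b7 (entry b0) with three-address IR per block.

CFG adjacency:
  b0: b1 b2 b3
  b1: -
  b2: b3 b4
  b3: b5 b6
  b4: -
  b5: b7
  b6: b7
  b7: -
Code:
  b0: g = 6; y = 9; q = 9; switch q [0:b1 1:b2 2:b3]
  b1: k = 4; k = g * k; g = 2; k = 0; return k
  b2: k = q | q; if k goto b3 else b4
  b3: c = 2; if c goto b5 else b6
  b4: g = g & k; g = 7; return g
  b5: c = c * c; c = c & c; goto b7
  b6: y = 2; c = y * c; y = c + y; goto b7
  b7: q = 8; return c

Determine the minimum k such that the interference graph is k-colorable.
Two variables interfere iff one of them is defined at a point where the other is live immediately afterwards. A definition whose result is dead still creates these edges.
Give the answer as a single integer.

Block summaries:
  b0 def {g,q,y} use ∅
  b1 def {g,k} use {g}
  b2 def {k} use {q}
  b3 def {c} use ∅
  b4 def {g} use {g,k}
  b5 def {c} use {c}
  b6 def {c,y} use {c}
  b7 def {q} use {c}

Live sets:
  live b0: ∅→{g,q}
  live b1: {g}→∅
  live b2: {g,q}→{g,k}
  live b3: ∅→{c}
  live b4: {g,k}→∅
  live b5: {c}→{c}
  live b6: {c}→{c}
  live b7: {c}→∅

Interfere edges:
  c↔{q,y}
  g↔{k,q,y}
  k↔{g}
  q↔{c,g}
  y↔{c,g}

Registers:
  {c,q} pairwise interfere (2-clique) ⇒ χ ≥ 2
  2-colouring: r0={c,g}  r1={k,q,y}
  χ = 2

Answer: 2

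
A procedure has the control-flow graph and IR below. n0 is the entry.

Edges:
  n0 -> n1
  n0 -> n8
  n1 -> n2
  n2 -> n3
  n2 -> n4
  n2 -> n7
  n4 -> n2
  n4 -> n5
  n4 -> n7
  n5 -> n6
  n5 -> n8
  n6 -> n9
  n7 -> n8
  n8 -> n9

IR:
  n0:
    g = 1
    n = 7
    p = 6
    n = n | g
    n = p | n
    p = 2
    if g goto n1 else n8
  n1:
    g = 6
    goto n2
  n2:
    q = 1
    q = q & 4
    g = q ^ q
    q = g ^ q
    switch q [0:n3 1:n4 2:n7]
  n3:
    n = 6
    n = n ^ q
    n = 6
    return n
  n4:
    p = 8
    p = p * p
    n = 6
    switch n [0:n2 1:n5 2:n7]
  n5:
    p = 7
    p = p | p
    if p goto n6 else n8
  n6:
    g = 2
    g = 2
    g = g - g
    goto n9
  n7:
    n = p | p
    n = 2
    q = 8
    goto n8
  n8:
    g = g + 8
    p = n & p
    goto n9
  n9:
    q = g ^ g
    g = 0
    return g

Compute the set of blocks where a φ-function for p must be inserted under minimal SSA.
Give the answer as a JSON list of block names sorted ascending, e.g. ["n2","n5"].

idom tree: n1←n0 n2←n1 n3←n2 n4←n2 n5←n4 n6←n5 n7←n2 n8←n0 n9←n0
Dom at joins:
  n2: preds {n1,n4}: {n0,n1} ∩ {n0,n1,n2,n4} = {n0,n1}; idom=n1
  n7: preds {n2,n4}: {n0,n1,n2} ∩ {n0,n1,n2,n4} = {n0,n1,n2}; idom=n2
  n8: preds {n0,n5,n7}: {n0} ∩ {n0,n1,n2,n4,n5} ∩ {n0,n1,n2,n7} = {n0}; idom=n0
  n9: preds {n6,n8}: {n0,n1,n2,n4,n5,n6} ∩ {n0,n8} = {n0}; idom=n0

Frontier:
  join n2 pred n1: · stop@n1
  join n2 pred n4: n4→n2 stop@n1
  join n7 pred n2: · stop@n2
  join n7 pred n4: n4 stop@n2
  join n8 pred n0: · stop@n0
  join n8 pred n5: n5→n4→n2→n1 stop@n0
  join n8 pred n7: n7→n2→n1 stop@n0
  join n9 pred n6: n6→n5→n4→n2→n1 stop@n0
  join n9 pred n8: n8 stop@n0
  DF(n0)=∅
  DF(n1)={n8,n9}
  DF(n2)={n2,n8,n9}
  DF(n3)=∅
  DF(n4)={n2,n7,n8,n9}
  DF(n5)={n8,n9}
  DF(n6)={n9}
  DF(n7)={n8}
  DF(n8)={n9}
  DF(n9)=∅

φ for p: defs {n0,n4,n5,n8}
  DF⁺ = {n2,n7,n8,n9}

Answer: ["n2", "n7", "n8", "n9"]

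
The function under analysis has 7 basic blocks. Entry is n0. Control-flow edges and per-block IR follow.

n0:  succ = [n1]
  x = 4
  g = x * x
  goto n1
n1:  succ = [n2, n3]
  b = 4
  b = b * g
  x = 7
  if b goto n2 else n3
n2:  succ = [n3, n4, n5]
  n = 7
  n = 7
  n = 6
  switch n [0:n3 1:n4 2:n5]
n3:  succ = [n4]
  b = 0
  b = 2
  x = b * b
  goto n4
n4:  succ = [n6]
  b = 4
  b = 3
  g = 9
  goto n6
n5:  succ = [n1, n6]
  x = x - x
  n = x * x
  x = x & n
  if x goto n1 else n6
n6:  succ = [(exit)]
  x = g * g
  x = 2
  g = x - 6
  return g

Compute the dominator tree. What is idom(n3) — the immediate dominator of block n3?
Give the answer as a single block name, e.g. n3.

idom tree: n1←n0 n2←n1 n3←n1 n4←n1 n5←n2 n6←n1
Join-block Dom:
  n1: preds {n0,n5}: {n0} ∩ {n0,n1,n2,n5} = {n0}; idom=n0
  n3: preds {n1,n2}: {n0,n1} ∩ {n0,n1,n2} = {n0,n1}; idom=n1
  n4: preds {n2,n3}: {n0,n1,n2} ∩ {n0,n1,n3} = {n0,n1}; idom=n1
  n6: preds {n4,n5}: {n0,n1,n4} ∩ {n0,n1,n2,n5} = {n0,n1}; idom=n1

idom(n3) = n1

Answer: n1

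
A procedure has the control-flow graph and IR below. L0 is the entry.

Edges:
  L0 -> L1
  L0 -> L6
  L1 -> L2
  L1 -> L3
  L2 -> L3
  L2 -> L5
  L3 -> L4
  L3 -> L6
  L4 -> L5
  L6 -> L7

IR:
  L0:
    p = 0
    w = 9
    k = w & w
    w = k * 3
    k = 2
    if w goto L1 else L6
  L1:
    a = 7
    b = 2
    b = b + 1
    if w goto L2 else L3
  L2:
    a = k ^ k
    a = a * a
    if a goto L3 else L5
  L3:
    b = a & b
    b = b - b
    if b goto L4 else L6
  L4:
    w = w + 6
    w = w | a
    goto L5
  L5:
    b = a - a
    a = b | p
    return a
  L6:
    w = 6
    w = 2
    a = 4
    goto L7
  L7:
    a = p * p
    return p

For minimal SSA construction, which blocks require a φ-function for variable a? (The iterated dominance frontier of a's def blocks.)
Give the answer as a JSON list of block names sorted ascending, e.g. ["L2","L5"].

Answer: ["L3", "L5", "L6"]

Analysis:
idom tree: L1←L0 L2←L1 L3←L1 L4←L3 L5←L1 L6←L0 L7←L6
Dom at joins:
  L3: preds {L1,L2}: {L0,L1} ∩ {L0,L1,L2} = {L0,L1}; idom=L1
  L5: preds {L2,L4}: {L0,L1,L2} ∩ {L0,L1,L3,L4} = {L0,L1}; idom=L1
  L6: preds {L0,L3}: {L0} ∩ {L0,L1,L3} = {L0}; idom=L0

DF derivation:
  join L3 pred L1: · stop@L1
  join L3 pred L2: L2 stop@L1
  join L5 pred L2: L2 stop@L1
  join L5 pred L4: L4→L3 stop@L1
  join L6 pred L0: · stop@L0
  join L6 pred L3: L3→L1 stop@L0
  L0 → ∅
  L1 → {L6}
  L2 → {L3,L5}
  L3 → {L5,L6}
  L4 → {L5}
  L5 → ∅
  L6 → ∅
  L7 → ∅

φ for a: defs {L1,L2,L5,L6,L7}
  DF⁺ = {L3,L5,L6}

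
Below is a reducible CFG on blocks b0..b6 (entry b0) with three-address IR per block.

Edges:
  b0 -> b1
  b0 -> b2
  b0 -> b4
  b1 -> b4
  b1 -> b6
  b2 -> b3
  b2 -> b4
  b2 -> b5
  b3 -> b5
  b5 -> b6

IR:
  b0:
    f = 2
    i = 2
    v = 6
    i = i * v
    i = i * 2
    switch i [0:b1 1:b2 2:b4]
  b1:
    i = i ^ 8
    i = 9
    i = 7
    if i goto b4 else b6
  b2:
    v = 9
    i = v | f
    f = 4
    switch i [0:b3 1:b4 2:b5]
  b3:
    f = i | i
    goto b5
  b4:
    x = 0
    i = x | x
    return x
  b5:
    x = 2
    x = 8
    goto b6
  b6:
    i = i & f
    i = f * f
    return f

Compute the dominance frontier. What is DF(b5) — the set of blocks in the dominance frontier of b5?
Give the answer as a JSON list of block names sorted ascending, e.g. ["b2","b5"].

Answer: ["b6"]

Working:
idom tree: b1←b0 b2←b0 b3←b2 b4←b0 b5←b2 b6←b0
Join-block Dom:
  b4: preds {b0,b1,b2}: {b0} ∩ {b0,b1} ∩ {b0,b2} = {b0}; idom=b0
  b5: preds {b2,b3}: {b0,b2} ∩ {b0,b2,b3} = {b0,b2}; idom=b2
  b6: preds {b1,b5}: {b0,b1} ∩ {b0,b2,b5} = {b0}; idom=b0

DF walk-up:
  join b4 pred b0: · stop@b0
  join b4 pred b1: b1 stop@b0
  join b4 pred b2: b2 stop@b0
  join b5 pred b2: · stop@b2
  join b5 pred b3: b3 stop@b2
  join b6 pred b1: b1 stop@b0
  join b6 pred b5: b5→b2 stop@b0
  b0: DF=∅
  b1: DF={b4,b6}
  b2: DF={b4,b6}
  b3: DF={b5}
  b4: DF=∅
  b5: DF={b6}
  b6: DF=∅

DF(b5) = ["b6"]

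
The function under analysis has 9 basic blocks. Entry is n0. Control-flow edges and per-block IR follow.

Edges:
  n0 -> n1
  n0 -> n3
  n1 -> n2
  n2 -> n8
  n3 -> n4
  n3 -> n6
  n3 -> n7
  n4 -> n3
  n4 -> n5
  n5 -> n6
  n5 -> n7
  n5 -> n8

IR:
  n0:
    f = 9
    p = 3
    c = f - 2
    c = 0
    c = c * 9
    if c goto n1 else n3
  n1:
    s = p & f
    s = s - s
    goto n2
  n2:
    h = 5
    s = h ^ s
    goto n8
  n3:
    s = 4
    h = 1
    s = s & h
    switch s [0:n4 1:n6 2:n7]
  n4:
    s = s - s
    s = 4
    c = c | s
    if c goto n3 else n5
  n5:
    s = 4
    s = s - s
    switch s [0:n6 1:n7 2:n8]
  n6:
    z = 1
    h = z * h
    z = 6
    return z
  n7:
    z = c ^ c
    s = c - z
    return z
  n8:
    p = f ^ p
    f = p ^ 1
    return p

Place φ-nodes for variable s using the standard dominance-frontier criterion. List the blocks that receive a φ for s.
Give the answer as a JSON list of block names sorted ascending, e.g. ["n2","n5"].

Answer: ["n3", "n6", "n7", "n8"]

Working:
idom tree: n1←n0 n2←n1 n3←n0 n4←n3 n5←n4 n6←n3 n7←n3 n8←n0
Dom at joins:
  n3: preds {n0,n4}: {n0} ∩ {n0,n3,n4} = {n0}; idom=n0
  n6: preds {n3,n5}: {n0,n3} ∩ {n0,n3,n4,n5} = {n0,n3}; idom=n3
  n7: preds {n3,n5}: {n0,n3} ∩ {n0,n3,n4,n5} = {n0,n3}; idom=n3
  n8: preds {n2,n5}: {n0,n1,n2} ∩ {n0,n3,n4,n5} = {n0}; idom=n0

Frontier:
  n3←n0: walk · to n0
  n3←n4: walk n4→n3 to n0
  n6←n3: walk · to n3
  n6←n5: walk n5→n4 to n3
  n7←n3: walk · to n3
  n7←n5: walk n5→n4 to n3
  n8←n2: walk n2→n1 to n0
  n8←n5: walk n5→n4→n3 to n0
  n0: DF=∅
  n1: DF={n8}
  n2: DF={n8}
  n3: DF={n3,n8}
  n4: DF={n3,n6,n7,n8}
  n5: DF={n6,n7,n8}
  n6: DF=∅
  n7: DF=∅
  n8: DF=∅

φ for s: defs {n1,n2,n3,n4,n5,n7}
  DF⁺ = {n3,n6,n7,n8}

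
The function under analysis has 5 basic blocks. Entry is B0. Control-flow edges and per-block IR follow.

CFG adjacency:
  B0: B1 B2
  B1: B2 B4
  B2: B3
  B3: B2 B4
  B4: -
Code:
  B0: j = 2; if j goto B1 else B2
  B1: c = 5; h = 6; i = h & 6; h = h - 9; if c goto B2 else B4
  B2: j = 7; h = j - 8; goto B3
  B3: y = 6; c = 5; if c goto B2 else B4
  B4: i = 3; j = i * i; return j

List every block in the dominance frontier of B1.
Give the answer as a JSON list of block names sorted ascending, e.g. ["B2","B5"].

Answer: ["B2", "B4"]

Working:
idom tree: B1←B0 B2←B0 B3←B2 B4←B0
Dom at joins:
  B2: preds {B0,B1,B3}: {B0} ∩ {B0,B1} ∩ {B0,B2,B3} = {B0}; idom=B0
  B4: preds {B1,B3}: {B0,B1} ∩ {B0,B2,B3} = {B0}; idom=B0

DF derivation:
  join B2 pred B0: · stop@B0
  join B2 pred B1: B1 stop@B0
  join B2 pred B3: B3→B2 stop@B0
  join B4 pred B1: B1 stop@B0
  join B4 pred B3: B3→B2 stop@B0
  B0: DF=∅
  B1: DF={B2,B4}
  B2: DF={B2,B4}
  B3: DF={B2,B4}
  B4: DF=∅

DF(B1) = ["B2", "B4"]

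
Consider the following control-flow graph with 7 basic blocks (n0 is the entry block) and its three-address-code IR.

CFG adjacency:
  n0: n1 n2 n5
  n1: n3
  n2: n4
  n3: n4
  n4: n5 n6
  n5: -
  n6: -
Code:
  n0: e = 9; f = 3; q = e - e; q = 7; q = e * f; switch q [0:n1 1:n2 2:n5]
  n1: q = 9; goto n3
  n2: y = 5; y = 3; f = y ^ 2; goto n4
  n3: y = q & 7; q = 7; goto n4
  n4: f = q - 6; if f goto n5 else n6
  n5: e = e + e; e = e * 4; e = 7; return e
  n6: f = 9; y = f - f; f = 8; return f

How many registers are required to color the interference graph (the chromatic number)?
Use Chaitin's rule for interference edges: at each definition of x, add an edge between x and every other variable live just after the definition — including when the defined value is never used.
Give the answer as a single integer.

Answer: 3

Working:
Block summaries:
  n0 def {e,f,q} use ∅
  n1 def {q} use ∅
  n2 def {f,y} use ∅
  n3 def {q,y} use {q}
  n4 def {f} use {q}
  n5 def {e} use {e}
  n6 def {f,y} use ∅

Liveness:
  n0: in=∅ out={e,q}
  n1: in={e} out={e,q}
  n2: in={e,q} out={e,q}
  n3: in={e,q} out={e,q}
  n4: in={e,q} out={e}
  n5: in={e} out=∅
  n6: in=∅ out=∅

Interference:
  e: {f,q,y}
  f: {e,q}
  q: {e,f,y}
  y: {e,q}

Registers:
  clique {e,f,q} ⇒ need ≥ 3
  3-colouring: r0={e}  r1={q}  r2={f,y}
  χ = 3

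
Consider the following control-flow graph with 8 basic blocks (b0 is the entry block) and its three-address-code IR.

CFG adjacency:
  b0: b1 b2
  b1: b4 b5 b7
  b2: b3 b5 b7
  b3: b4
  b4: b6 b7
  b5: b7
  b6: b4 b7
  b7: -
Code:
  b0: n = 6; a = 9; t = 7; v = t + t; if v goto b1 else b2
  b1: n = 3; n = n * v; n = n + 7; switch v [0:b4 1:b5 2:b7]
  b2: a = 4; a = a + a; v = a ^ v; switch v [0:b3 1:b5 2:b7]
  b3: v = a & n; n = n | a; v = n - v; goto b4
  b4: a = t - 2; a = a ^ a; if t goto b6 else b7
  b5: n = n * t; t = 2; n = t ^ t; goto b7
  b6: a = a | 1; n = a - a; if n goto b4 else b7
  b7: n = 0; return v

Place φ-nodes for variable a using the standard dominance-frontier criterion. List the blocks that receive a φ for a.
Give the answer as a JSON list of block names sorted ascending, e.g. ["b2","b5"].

idom tree: b1←b0 b2←b0 b3←b2 b4←b0 b5←b0 b6←b4 b7←b0
Dom∩ at merges:
  b4: preds {b1,b3,b6}: {b0,b1} ∩ {b0,b2,b3} ∩ {b0,b4,b6} = {b0}; idom=b0
  b5: preds {b1,b2}: {b0,b1} ∩ {b0,b2} = {b0}; idom=b0
  b7: preds {b1,b2,b4,b5,b6}: {b0,b1} ∩ {b0,b2} ∩ {b0,b4} ∩ {b0,b5} ∩ {b0,b4,b6} = {b0}; idom=b0

DF walk-up:
  join b4 pred b1: b1 stop@b0
  join b4 pred b3: b3→b2 stop@b0
  join b4 pred b6: b6→b4 stop@b0
  join b5 pred b1: b1 stop@b0
  join b5 pred b2: b2 stop@b0
  join b7 pred b1: b1 stop@b0
  join b7 pred b2: b2 stop@b0
  join b7 pred b4: b4 stop@b0
  join b7 pred b5: b5 stop@b0
  join b7 pred b6: b6→b4 stop@b0
  b0: DF=∅
  b1: DF={b4,b5,b7}
  b2: DF={b4,b5,b7}
  b3: DF={b4}
  b4: DF={b4,b7}
  b5: DF={b7}
  b6: DF={b4,b7}
  b7: DF=∅

φ for a: defs {b0,b2,b4,b6}
  DF⁺ = {b4,b5,b7}

Answer: ["b4", "b5", "b7"]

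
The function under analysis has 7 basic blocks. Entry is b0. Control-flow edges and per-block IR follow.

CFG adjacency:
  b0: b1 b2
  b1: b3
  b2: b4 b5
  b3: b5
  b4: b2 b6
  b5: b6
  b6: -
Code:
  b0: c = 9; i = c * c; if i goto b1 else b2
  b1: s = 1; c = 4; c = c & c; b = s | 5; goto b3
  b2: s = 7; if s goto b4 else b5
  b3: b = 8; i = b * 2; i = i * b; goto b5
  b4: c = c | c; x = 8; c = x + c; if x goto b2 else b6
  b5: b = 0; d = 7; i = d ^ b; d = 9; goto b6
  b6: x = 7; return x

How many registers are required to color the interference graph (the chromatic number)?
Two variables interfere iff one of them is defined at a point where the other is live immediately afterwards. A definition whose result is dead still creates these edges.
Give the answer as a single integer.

Block summaries:
  b0 def {c,i} use ∅
  b1 def {b,c,s} use ∅
  b2 def {s} use ∅
  b3 def {b,i} use ∅
  b4 def {c,x} use {c}
  b5 def {b,d,i} use ∅
  b6 def {x} use ∅

Backward fixpoint:
  b0 li=∅ lo={c}
  b1 li=∅ lo=∅
  b2 li={c} lo={c}
  b3 li=∅ lo=∅
  b4 li={c} lo={c}
  b5 li=∅ lo=∅
  b6 li=∅ lo=∅

Conflict graph:
  b — {d,i}
  c — {i,s,x}
  d — {b}
  i — {b,c}
  s — {c}
  x — {c}

Chromatic number:
  {b,d} pairwise interfere (2-clique) ⇒ χ ≥ 2
  assign b→c0 c→c0 d→c1 i→c1 s→c1 x→c1 — no edge inside a register ⇒ χ ≤ 2
  χ = 2

Answer: 2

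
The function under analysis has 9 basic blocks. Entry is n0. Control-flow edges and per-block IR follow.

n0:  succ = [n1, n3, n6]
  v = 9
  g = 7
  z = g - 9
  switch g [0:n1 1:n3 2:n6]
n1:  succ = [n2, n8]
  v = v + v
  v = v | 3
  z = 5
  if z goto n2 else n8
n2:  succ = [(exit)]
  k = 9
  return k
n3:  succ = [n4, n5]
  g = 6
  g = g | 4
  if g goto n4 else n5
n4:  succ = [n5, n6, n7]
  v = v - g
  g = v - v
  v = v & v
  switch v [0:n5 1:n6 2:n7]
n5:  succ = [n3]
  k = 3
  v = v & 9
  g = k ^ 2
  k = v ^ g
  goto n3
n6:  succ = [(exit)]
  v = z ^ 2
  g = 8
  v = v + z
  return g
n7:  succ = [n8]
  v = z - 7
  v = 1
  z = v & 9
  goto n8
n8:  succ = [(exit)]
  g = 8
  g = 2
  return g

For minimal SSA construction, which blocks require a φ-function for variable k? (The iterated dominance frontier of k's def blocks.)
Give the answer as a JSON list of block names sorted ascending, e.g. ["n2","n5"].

idom tree: n1←n0 n2←n1 n3←n0 n4←n3 n5←n3 n6←n0 n7←n4 n8←n0
Dom at joins:
  n3: preds {n0,n5}: {n0} ∩ {n0,n3,n5} = {n0}; idom=n0
  n5: preds {n3,n4}: {n0,n3} ∩ {n0,n3,n4} = {n0,n3}; idom=n3
  n6: preds {n0,n4}: {n0} ∩ {n0,n3,n4} = {n0}; idom=n0
  n8: preds {n1,n7}: {n0,n1} ∩ {n0,n3,n4,n7} = {n0}; idom=n0

Frontier:
  n3←n0: walk · to n0
  n3←n5: walk n5→n3 to n0
  n5←n3: walk · to n3
  n5←n4: walk n4 to n3
  n6←n0: walk · to n0
  n6←n4: walk n4→n3 to n0
  n8←n1: walk n1 to n0
  n8←n7: walk n7→n4→n3 to n0
  n0 → ∅
  n1 → {n8}
  n2 → ∅
  n3 → {n3,n6,n8}
  n4 → {n5,n6,n8}
  n5 → {n3}
  n6 → ∅
  n7 → {n8}
  n8 → ∅

φ for k: defs {n2,n5}
  DF⁺ = {n3,n6,n8}

Answer: ["n3", "n6", "n8"]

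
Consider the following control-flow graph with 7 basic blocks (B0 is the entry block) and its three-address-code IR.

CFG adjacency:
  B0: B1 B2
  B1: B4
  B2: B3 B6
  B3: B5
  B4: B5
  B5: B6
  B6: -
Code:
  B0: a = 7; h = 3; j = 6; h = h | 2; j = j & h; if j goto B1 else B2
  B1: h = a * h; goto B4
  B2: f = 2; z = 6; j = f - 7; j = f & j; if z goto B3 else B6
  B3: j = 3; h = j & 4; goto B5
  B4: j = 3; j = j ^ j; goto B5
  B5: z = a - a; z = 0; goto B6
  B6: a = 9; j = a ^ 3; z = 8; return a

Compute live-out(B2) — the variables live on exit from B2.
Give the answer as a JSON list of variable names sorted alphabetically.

Per-block:
  B0: {a,h,j} / ∅
  B1: {h} / {a,h}
  B2: {f,j,z} / ∅
  B3: {h,j} / ∅
  B4: {j} / ∅
  B5: {z} / {a}
  B6: {a,j,z} / ∅

Backward fixpoint:
  live B0: ∅→{a,h}
  live B1: {a,h}→{a}
  live B2: {a}→{a}
  live B3: {a}→{a}
  live B4: {a}→{a}
  live B5: {a}→∅
  live B6: ∅→∅

live-out(B2) = ["a"]

Answer: ["a"]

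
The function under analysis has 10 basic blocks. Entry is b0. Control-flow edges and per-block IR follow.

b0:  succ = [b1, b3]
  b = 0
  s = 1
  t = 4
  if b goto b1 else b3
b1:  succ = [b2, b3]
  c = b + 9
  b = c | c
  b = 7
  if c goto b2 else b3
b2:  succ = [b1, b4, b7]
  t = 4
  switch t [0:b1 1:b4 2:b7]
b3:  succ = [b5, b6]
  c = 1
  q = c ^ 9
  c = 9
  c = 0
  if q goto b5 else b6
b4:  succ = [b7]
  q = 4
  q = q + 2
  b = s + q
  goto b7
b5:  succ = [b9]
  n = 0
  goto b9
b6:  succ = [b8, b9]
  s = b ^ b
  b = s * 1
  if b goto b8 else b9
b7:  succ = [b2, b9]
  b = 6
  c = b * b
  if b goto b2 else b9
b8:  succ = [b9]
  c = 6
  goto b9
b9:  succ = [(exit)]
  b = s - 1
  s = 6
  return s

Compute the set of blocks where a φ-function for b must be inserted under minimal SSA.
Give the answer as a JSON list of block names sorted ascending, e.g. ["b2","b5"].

Answer: ["b1", "b2", "b3", "b7", "b9"]

Derivation:
idom tree: b1←b0 b2←b1 b3←b0 b4←b2 b5←b3 b6←b3 b7←b2 b8←b6 b9←b0
Dom at joins:
  b1: preds {b0,b2}: {b0} ∩ {b0,b1,b2} = {b0}; idom=b0
  b2: preds {b1,b7}: {b0,b1} ∩ {b0,b1,b2,b7} = {b0,b1}; idom=b1
  b3: preds {b0,b1}: {b0} ∩ {b0,b1} = {b0}; idom=b0
  b7: preds {b2,b4}: {b0,b1,b2} ∩ {b0,b1,b2,b4} = {b0,b1,b2}; idom=b2
  b9: preds {b5,b6,b7,b8}: {b0,b3,b5} ∩ {b0,b3,b6} ∩ {b0,b1,b2,b7} ∩ {b0,b3,b6,b8} = {b0}; idom=b0

DF derivation:
  b1←b0: walk · to b0
  b1←b2: walk b2→b1 to b0
  b2←b1: walk · to b1
  b2←b7: walk b7→b2 to b1
  b3←b0: walk · to b0
  b3←b1: walk b1 to b0
  b7←b2: walk · to b2
  b7←b4: walk b4 to b2
  b9←b5: walk b5→b3 to b0
  b9←b6: walk b6→b3 to b0
  b9←b7: walk b7→b2→b1 to b0
  b9←b8: walk b8→b6→b3 to b0
  b0 → ∅
  b1 → {b1,b3,b9}
  b2 → {b1,b2,b9}
  b3 → {b9}
  b4 → {b7}
  b5 → {b9}
  b6 → {b9}
  b7 → {b2,b9}
  b8 → {b9}
  b9 → ∅

φ for b: defs {b0,b1,b4,b6,b7,b9}
  DF⁺ = {b1,b2,b3,b7,b9}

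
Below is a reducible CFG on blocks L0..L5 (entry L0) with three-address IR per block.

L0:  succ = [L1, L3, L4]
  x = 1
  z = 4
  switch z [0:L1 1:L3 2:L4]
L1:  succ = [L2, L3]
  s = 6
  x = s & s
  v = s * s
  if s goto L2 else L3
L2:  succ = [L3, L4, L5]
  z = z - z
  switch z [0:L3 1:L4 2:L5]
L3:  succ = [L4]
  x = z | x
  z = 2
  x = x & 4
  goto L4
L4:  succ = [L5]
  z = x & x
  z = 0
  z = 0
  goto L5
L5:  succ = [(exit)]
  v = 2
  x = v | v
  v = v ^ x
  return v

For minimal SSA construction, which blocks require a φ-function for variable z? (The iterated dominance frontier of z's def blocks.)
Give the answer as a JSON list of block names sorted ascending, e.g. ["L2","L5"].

idom tree: L1←L0 L2←L1 L3←L0 L4←L0 L5←L0
Join-block Dom:
  L3: preds {L0,L1,L2}: {L0} ∩ {L0,L1} ∩ {L0,L1,L2} = {L0}; idom=L0
  L4: preds {L0,L2,L3}: {L0} ∩ {L0,L1,L2} ∩ {L0,L3} = {L0}; idom=L0
  L5: preds {L2,L4}: {L0,L1,L2} ∩ {L0,L4} = {L0}; idom=L0

DF walk-up:
  join L3 pred L0: · stop@L0
  join L3 pred L1: L1 stop@L0
  join L3 pred L2: L2→L1 stop@L0
  join L4 pred L0: · stop@L0
  join L4 pred L2: L2→L1 stop@L0
  join L4 pred L3: L3 stop@L0
  join L5 pred L2: L2→L1 stop@L0
  join L5 pred L4: L4 stop@L0
  DF(L0)=∅
  DF(L1)={L3,L4,L5}
  DF(L2)={L3,L4,L5}
  DF(L3)={L4}
  DF(L4)={L5}
  DF(L5)=∅

φ for z: defs {L0,L2,L3,L4}
  DF⁺ = {L3,L4,L5}

Answer: ["L3", "L4", "L5"]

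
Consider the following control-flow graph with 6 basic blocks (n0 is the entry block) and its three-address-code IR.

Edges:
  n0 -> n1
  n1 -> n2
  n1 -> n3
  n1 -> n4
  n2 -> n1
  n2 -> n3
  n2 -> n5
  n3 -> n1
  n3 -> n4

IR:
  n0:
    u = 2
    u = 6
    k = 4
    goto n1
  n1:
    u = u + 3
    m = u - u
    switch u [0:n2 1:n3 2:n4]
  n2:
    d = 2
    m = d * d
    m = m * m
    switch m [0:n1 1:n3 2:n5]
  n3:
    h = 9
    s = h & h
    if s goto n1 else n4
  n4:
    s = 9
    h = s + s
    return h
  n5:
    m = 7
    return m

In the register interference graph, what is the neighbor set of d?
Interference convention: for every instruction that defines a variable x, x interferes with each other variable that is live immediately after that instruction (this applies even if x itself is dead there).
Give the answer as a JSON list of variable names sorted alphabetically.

Answer: ["u"]

Derivation:
Per-block:
  n0 def {k,u} use ∅
  n1 def {m,u} use {u}
  n2 def {d,m} use ∅
  n3 def {h,s} use ∅
  n4 def {h,s} use ∅
  n5 def {m} use ∅

Backward fixpoint:
  live n0: ∅→{u}
  live n1: {u}→{u}
  live n2: {u}→{u}
  live n3: {u}→{u}
  live n4: ∅→∅
  live n5: ∅→∅

Interference:
  d: {u}
  h: {u}
  k: {u}
  m: {u}
  s: {u}
  u: {d,h,k,m,s}

N(d) = ["u"]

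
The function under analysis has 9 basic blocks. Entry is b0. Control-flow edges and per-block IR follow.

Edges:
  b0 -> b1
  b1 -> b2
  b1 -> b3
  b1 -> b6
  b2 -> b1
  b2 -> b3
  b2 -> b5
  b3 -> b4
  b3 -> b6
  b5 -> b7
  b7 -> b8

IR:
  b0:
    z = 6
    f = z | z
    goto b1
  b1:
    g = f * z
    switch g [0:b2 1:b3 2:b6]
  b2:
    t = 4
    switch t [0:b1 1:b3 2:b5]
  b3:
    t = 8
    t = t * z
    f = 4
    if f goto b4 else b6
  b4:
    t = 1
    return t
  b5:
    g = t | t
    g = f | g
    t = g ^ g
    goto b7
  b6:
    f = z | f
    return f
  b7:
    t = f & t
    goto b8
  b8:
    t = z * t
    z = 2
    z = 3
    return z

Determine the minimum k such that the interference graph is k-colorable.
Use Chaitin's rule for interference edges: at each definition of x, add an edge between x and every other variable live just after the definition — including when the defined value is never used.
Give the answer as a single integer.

Answer: 3

Derivation:
Per-block:
  b0: {f,z} / ∅
  b1: {g} / {f,z}
  b2: {t} / ∅
  b3: {f,t} / {z}
  b4: {t} / ∅
  b5: {g,t} / {f,t}
  b6: {f} / {f,z}
  b7: {t} / {f,t}
  b8: {t,z} / {t,z}

Backward fixpoint:
  b0 li=∅ lo={f,z}
  b1 li={f,z} lo={f,z}
  b2 li={f,z} lo={f,t,z}
  b3 li={z} lo={f,z}
  b4 li=∅ lo=∅
  b5 li={f,t,z} lo={f,t,z}
  b6 li={f,z} lo=∅
  b7 li={f,t,z} lo={t,z}
  b8 li={t,z} lo=∅

Interfere edges:
  f: {g,t,z}
  g: {f,z}
  t: {f,z}
  z: {f,g,t}

Chromatic number:
  {f,g,z} pairwise interfere (3-clique) ⇒ χ ≥ 3
  assign f→r0 g→r2 t→r2 z→r1 — no edge inside a register ⇒ χ ≤ 3
  χ = 3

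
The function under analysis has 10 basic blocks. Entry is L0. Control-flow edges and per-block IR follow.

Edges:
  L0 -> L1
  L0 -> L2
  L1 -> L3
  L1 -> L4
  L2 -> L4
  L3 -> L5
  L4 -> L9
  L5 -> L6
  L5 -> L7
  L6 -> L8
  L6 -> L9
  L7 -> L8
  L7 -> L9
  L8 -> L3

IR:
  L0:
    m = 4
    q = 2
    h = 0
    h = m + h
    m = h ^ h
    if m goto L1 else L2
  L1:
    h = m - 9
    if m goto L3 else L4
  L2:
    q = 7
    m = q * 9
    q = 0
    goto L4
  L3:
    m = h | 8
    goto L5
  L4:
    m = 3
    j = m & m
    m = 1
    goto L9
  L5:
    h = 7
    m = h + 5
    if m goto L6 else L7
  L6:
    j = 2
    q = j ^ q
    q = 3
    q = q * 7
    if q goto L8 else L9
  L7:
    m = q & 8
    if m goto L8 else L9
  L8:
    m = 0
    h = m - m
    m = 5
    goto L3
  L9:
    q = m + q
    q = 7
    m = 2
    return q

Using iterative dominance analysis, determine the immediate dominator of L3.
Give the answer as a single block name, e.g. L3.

idom tree: L1←L0 L2←L0 L3←L1 L4←L0 L5←L3 L6←L5 L7←L5 L8←L5 L9←L0
Dom∩ at merges:
  L3: preds {L1,L8}: {L0,L1} ∩ {L0,L1,L3,L5,L8} = {L0,L1}; idom=L1
  L4: preds {L1,L2}: {L0,L1} ∩ {L0,L2} = {L0}; idom=L0
  L8: preds {L6,L7}: {L0,L1,L3,L5,L6} ∩ {L0,L1,L3,L5,L7} = {L0,L1,L3,L5}; idom=L5
  L9: preds {L4,L6,L7}: {L0,L4} ∩ {L0,L1,L3,L5,L6} ∩ {L0,L1,L3,L5,L7} = {L0}; idom=L0

idom(L3) = L1

Answer: L1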